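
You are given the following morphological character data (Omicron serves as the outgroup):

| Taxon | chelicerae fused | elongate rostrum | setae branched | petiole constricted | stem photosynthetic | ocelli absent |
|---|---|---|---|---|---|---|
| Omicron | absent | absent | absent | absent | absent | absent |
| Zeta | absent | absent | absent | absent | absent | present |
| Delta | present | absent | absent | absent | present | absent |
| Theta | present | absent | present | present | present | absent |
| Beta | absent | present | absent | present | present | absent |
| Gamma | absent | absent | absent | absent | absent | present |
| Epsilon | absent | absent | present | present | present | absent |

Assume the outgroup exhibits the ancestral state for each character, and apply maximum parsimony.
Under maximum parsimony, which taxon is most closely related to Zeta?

Gamma

The outgroup has state 'absent' for every character, so 'present' is the derived state throughout.
chelicerae fused (state 'present') occurs in Delta and Theta but conflicts with the nesting implied by the other characters — most parsimoniously interpreted as homoplasy.
elongate rostrum: derived state 'present' in Beta only — an autapomorphy, so it tells us nothing about relationships among taxa.
setae branched (derived state 'present') is shared by Epsilon and Theta — a synapomorphy uniting that clade.
petiole constricted (derived state 'present') is shared by Beta, Epsilon, and Theta — a synapomorphy uniting that clade.
stem photosynthetic: derived state 'present' in Beta, Delta, Epsilon, and Theta only — synapomorphy for {Beta, Delta, Epsilon, Theta}.
ocelli absent (derived state 'present') is shared by Gamma and Zeta — a synapomorphy uniting that clade.
Most parsimonious ingroup topology: ((Zeta,Gamma),(Delta,((Theta,Epsilon),Beta))).
Zeta and Gamma form a cherry on this tree, so they are sister taxa.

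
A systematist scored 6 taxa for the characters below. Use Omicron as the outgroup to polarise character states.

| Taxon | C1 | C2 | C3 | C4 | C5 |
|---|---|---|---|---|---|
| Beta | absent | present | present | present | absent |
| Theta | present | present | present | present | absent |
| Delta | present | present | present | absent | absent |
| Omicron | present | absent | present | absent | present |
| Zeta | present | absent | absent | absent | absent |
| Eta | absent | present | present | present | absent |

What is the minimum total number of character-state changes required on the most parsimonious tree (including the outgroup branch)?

5

Character polarity is set by the outgroup: the derived state is whichever differs from the outgroup's state, so for C1, C3, C5 the derived state is 'absent', and for the remaining characters it is 'present'.
C1: derived state 'absent' in Beta and Eta only — synapomorphy for {Beta, Eta}.
Only Beta, Delta, Eta, and Theta show the derived state 'present' for C2, supporting them as a clade.
C3: derived state 'absent' in Zeta only — an autapomorphy, so it tells us nothing about relationships among taxa.
C4 (derived state 'present') is shared by Beta, Eta, and Theta — a synapomorphy uniting that clade.
All ingroup taxa share the derived state 'absent' for C5; it defines the ingroup but does not resolve relationships within it.
Most parsimonious ingroup topology: (Zeta,((Theta,(Eta,Beta)),Delta)).
Changes per character on this tree: C1: 1; C2: 1; C3: 1; C4: 1; C5: 1.
Total = 5.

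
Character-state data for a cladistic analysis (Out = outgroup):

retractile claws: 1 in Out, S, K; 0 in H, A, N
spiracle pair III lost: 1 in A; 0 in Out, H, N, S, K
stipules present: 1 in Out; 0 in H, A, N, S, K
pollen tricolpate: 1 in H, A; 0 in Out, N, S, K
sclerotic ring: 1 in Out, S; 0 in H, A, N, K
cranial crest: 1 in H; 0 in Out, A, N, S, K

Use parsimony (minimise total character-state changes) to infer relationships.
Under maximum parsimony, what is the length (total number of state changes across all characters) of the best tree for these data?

Character polarity is set by the outgroup: the derived state is whichever differs from the outgroup's state, so for retractile claws, stipules present, sclerotic ring the derived state is '0', and for the remaining characters it is '1'.
Only A, H, and N show the derived state '0' for retractile claws, supporting them as a clade.
spiracle pair III lost: derived state '1' in A only — an autapomorphy, so it tells us nothing about relationships among taxa.
All ingroup taxa share the derived state '0' for stipules present; it defines the ingroup but does not resolve relationships within it.
pollen tricolpate (derived state '1') is shared by A and H — a synapomorphy uniting that clade.
Only A, H, K, and N show the derived state '0' for sclerotic ring, supporting them as a clade.
cranial crest (derived state '1') is unique to H (autapomorphy; uninformative for grouping).
Most parsimonious ingroup topology: ((((H,A),N),K),S).
Changes per character on this tree: retractile claws: 1; spiracle pair III lost: 1; stipules present: 1; pollen tricolpate: 1; sclerotic ring: 1; cranial crest: 1.
Total = 6.

6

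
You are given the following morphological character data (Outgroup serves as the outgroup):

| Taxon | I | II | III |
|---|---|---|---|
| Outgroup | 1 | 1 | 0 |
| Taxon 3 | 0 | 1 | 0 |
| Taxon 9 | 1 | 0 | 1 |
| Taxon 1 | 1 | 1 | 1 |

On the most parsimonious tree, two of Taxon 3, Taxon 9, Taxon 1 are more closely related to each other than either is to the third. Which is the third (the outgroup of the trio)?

Character polarity is set by the outgroup: the derived state is whichever differs from the outgroup's state, so for I, II the derived state is '0', and for the remaining characters it is '1'.
I (derived state '0') is unique to Taxon 3 (autapomorphy; uninformative for grouping).
II (derived state '0') is unique to Taxon 9 (autapomorphy; uninformative for grouping).
III (derived state '1') is shared by Taxon 1 and Taxon 9 — a synapomorphy uniting that clade.
Most parsimonious ingroup topology: (Taxon 3,(Taxon 9,Taxon 1)).
Taxon 9 and Taxon 1 share a more recent common ancestor with each other than either does with Taxon 3, so Taxon 3 is the least closely related of the three.

Taxon 3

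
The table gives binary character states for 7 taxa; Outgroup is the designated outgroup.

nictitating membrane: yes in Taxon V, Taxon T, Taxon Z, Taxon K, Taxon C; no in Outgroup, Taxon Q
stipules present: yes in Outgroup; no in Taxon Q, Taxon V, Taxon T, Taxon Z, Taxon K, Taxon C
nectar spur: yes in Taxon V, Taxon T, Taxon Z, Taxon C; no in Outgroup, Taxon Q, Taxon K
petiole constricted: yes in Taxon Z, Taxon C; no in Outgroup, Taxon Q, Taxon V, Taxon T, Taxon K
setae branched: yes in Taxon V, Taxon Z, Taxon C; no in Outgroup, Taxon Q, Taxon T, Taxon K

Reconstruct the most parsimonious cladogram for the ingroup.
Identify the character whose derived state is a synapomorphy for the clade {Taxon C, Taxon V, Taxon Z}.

Character polarity is set by the outgroup: the derived state is whichever differs from the outgroup's state, so for stipules present the derived state is 'no', and for the remaining characters it is 'yes'.
nictitating membrane: derived state 'yes' in Taxon C, Taxon K, Taxon T, Taxon V, and Taxon Z only — synapomorphy for {Taxon C, Taxon K, Taxon T, Taxon V, Taxon Z}.
stipules present (derived state 'no') is shared by all ingroup taxa — unites the whole ingroup.
nectar spur: derived state 'yes' in Taxon C, Taxon T, Taxon V, and Taxon Z only — synapomorphy for {Taxon C, Taxon T, Taxon V, Taxon Z}.
Only Taxon C and Taxon Z show the derived state 'yes' for petiole constricted, supporting them as a clade.
setae branched (derived state 'yes') is shared by Taxon C, Taxon V, and Taxon Z — a synapomorphy uniting that clade.
Most parsimonious ingroup topology: (Taxon Q,(((Taxon V,(Taxon Z,Taxon C)),Taxon T),Taxon K)).
The clade {Taxon C, Taxon V, Taxon Z} is supported by setae branched: its derived state 'yes' occurs in exactly those taxa and in no other taxon (including the outgroup).

setae branched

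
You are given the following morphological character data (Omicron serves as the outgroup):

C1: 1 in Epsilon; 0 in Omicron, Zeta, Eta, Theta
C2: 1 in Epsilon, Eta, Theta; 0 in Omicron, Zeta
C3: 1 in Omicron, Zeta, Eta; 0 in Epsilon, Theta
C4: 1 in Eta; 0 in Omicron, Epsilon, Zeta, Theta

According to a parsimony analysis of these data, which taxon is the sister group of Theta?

Epsilon

Character polarity is set by the outgroup: the derived state is whichever differs from the outgroup's state, so for C3 the derived state is '0', and for the remaining characters it is '1'.
C1: derived state '1' in Epsilon only — an autapomorphy, so it tells us nothing about relationships among taxa.
C2 (derived state '1') is shared by Epsilon, Eta, and Theta — a synapomorphy uniting that clade.
Only Epsilon and Theta show the derived state '0' for C3, supporting them as a clade.
C4: derived state '1' in Eta only — an autapomorphy, so it tells us nothing about relationships among taxa.
Most parsimonious ingroup topology: (((Epsilon,Theta),Eta),Zeta).
Theta and Epsilon form a cherry on this tree, so they are sister taxa.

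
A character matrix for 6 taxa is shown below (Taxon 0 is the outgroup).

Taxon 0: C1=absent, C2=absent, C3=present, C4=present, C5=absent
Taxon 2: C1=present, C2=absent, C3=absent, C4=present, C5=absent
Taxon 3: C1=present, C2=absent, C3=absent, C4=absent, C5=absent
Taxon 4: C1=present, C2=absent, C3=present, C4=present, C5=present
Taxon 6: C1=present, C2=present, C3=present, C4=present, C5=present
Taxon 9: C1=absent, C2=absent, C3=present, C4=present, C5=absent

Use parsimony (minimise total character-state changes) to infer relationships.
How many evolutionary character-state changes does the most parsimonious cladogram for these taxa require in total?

5

Character polarity is set by the outgroup: the derived state is whichever differs from the outgroup's state, so for C3, C4 the derived state is 'absent', and for the remaining characters it is 'present'.
C1: derived state 'present' in Taxon 2, Taxon 3, Taxon 4, and Taxon 6 only — synapomorphy for {Taxon 2, Taxon 3, Taxon 4, Taxon 6}.
C2 (derived state 'present') is unique to Taxon 6 (autapomorphy; uninformative for grouping).
C3: derived state 'absent' in Taxon 2 and Taxon 3 only — synapomorphy for {Taxon 2, Taxon 3}.
C4 (derived state 'absent') is unique to Taxon 3 (autapomorphy; uninformative for grouping).
C5: derived state 'present' in Taxon 4 and Taxon 6 only — synapomorphy for {Taxon 4, Taxon 6}.
Most parsimonious ingroup topology: (((Taxon 2,Taxon 3),(Taxon 4,Taxon 6)),Taxon 9).
Changes per character on this tree: C1: 1; C2: 1; C3: 1; C4: 1; C5: 1.
Total = 5.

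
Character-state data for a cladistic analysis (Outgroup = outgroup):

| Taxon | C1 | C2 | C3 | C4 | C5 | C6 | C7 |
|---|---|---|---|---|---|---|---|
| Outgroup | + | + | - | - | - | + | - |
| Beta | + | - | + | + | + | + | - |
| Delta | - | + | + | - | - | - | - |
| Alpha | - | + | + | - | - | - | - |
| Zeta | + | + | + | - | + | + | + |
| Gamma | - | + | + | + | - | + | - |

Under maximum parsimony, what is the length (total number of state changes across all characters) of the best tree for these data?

8

Character polarity is set by the outgroup: the derived state is whichever differs from the outgroup's state, so for C1, C2, C6 the derived state is '-', and for the remaining characters it is '+'.
Only Alpha, Delta, and Gamma show the derived state '-' for C1, supporting them as a clade.
C2: derived state '-' in Beta only — an autapomorphy, so it tells us nothing about relationships among taxa.
C3 (derived state '+') is shared by all ingroup taxa — unites the whole ingroup.
C4 (state '+') occurs in Beta and Gamma but conflicts with the nesting implied by the other characters — most parsimoniously interpreted as homoplasy.
Only Beta and Zeta show the derived state '+' for C5, supporting them as a clade.
Only Alpha and Delta show the derived state '-' for C6, supporting them as a clade.
C7: derived state '+' in Zeta only — an autapomorphy, so it tells us nothing about relationships among taxa.
Most parsimonious ingroup topology: ((Beta,Zeta),((Delta,Alpha),Gamma)).
Changes per character on this tree: C1: 1; C2: 1; C3: 1; C4: 2; C5: 1; C6: 1; C7: 1.
Total = 8.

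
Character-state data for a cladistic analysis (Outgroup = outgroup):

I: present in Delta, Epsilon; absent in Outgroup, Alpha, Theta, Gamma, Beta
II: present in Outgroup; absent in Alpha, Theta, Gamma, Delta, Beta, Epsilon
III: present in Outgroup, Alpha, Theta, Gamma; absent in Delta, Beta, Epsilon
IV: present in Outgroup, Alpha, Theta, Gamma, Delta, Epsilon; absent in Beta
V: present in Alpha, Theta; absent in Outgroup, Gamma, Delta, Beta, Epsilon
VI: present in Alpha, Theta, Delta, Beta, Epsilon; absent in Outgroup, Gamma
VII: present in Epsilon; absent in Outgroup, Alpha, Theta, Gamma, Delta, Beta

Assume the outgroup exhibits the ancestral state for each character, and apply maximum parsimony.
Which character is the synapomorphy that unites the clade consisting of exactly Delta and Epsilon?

I

Character polarity is set by the outgroup: the derived state is whichever differs from the outgroup's state, so for II, III, IV the derived state is 'absent', and for the remaining characters it is 'present'.
I (derived state 'present') is shared by Delta and Epsilon — a synapomorphy uniting that clade.
All ingroup taxa share the derived state 'absent' for II; it defines the ingroup but does not resolve relationships within it.
Only Beta, Delta, and Epsilon show the derived state 'absent' for III, supporting them as a clade.
IV (derived state 'absent') is unique to Beta (autapomorphy; uninformative for grouping).
V (derived state 'present') is shared by Alpha and Theta — a synapomorphy uniting that clade.
Only Alpha, Beta, Delta, Epsilon, and Theta show the derived state 'present' for VI, supporting them as a clade.
VII (derived state 'present') is unique to Epsilon (autapomorphy; uninformative for grouping).
Most parsimonious ingroup topology: (((Alpha,Theta),((Delta,Epsilon),Beta)),Gamma).
The clade {Delta, Epsilon} is supported by I: its derived state 'present' occurs in exactly those taxa and in no other taxon (including the outgroup).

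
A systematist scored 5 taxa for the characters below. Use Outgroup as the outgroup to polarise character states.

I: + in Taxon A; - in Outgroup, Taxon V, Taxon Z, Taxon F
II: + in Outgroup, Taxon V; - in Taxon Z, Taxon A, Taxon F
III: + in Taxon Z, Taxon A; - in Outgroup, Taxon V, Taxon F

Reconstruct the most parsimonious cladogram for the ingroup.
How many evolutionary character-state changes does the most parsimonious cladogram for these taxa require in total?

Character polarity is set by the outgroup: the derived state is whichever differs from the outgroup's state, so for II the derived state is '-', and for the remaining characters it is '+'.
I (derived state '+') is unique to Taxon A (autapomorphy; uninformative for grouping).
II: derived state '-' in Taxon A, Taxon F, and Taxon Z only — synapomorphy for {Taxon A, Taxon F, Taxon Z}.
III: derived state '+' in Taxon A and Taxon Z only — synapomorphy for {Taxon A, Taxon Z}.
Most parsimonious ingroup topology: (Taxon V,((Taxon Z,Taxon A),Taxon F)).
Changes per character on this tree: I: 1; II: 1; III: 1.
Total = 3.

3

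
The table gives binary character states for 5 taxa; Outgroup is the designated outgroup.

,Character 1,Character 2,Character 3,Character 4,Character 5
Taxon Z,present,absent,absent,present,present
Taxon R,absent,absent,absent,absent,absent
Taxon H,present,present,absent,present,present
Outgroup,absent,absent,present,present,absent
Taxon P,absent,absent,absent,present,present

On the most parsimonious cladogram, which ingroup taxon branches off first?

Taxon R

Character polarity is set by the outgroup: the derived state is whichever differs from the outgroup's state, so for Character 3, Character 4 the derived state is 'absent', and for the remaining characters it is 'present'.
Only Taxon H and Taxon Z show the derived state 'present' for Character 1, supporting them as a clade.
Character 2 (derived state 'present') is unique to Taxon H (autapomorphy; uninformative for grouping).
All ingroup taxa share the derived state 'absent' for Character 3; it defines the ingroup but does not resolve relationships within it.
Character 4: derived state 'absent' in Taxon R only — an autapomorphy, so it tells us nothing about relationships among taxa.
Character 5: derived state 'present' in Taxon H, Taxon P, and Taxon Z only — synapomorphy for {Taxon H, Taxon P, Taxon Z}.
Most parsimonious ingroup topology: (((Taxon H,Taxon Z),Taxon P),Taxon R).
Taxon R is sister to the clade containing all other ingroup taxa, so it is the earliest-diverging (most basal) ingroup lineage.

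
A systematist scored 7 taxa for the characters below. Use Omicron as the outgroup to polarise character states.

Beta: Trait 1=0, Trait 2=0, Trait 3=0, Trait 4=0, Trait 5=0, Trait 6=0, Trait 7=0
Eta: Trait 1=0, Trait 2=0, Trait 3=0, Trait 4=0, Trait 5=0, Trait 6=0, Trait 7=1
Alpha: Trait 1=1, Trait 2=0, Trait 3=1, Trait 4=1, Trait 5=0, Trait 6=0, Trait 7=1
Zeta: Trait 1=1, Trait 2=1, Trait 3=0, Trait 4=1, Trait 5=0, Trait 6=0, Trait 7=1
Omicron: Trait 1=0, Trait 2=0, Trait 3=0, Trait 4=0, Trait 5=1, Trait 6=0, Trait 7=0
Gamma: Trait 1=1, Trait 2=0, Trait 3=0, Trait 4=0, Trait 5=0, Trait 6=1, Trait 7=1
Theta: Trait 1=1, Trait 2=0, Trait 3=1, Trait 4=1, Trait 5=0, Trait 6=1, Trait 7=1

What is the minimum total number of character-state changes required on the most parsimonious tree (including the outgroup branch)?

Character polarity is set by the outgroup: the derived state is whichever differs from the outgroup's state, so for Trait 5 the derived state is '0', and for the remaining characters it is '1'.
Trait 1: derived state '1' in Alpha, Gamma, Theta, and Zeta only — synapomorphy for {Alpha, Gamma, Theta, Zeta}.
Trait 2 (derived state '1') is unique to Zeta (autapomorphy; uninformative for grouping).
Trait 3: derived state '1' in Alpha and Theta only — synapomorphy for {Alpha, Theta}.
Only Alpha, Theta, and Zeta show the derived state '1' for Trait 4, supporting them as a clade.
All ingroup taxa share the derived state '0' for Trait 5; it defines the ingroup but does not resolve relationships within it.
Trait 6 groups Gamma and Theta, which is incompatible with the clades supported by the remaining characters; treating it as convergent (homoplasy) costs fewer steps than any alternative tree.
Only Alpha, Eta, Gamma, Theta, and Zeta show the derived state '1' for Trait 7, supporting them as a clade.
Most parsimonious ingroup topology: (((Gamma,(Zeta,(Alpha,Theta))),Eta),Beta).
Changes per character on this tree: Trait 1: 1; Trait 2: 1; Trait 3: 1; Trait 4: 1; Trait 5: 1; Trait 6: 2; Trait 7: 1.
Total = 8.

8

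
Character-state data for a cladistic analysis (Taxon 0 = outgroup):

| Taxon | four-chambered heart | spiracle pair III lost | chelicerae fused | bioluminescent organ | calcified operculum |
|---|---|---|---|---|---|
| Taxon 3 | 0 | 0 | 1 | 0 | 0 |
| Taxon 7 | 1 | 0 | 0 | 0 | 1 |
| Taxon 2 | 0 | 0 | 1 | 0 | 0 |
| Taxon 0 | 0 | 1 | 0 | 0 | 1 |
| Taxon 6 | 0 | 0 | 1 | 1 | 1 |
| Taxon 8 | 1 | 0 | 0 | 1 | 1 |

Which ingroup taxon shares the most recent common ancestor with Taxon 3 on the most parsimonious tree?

Taxon 2

Character polarity is set by the outgroup: the derived state is whichever differs from the outgroup's state, so for spiracle pair III lost, calcified operculum the derived state is '0', and for the remaining characters it is '1'.
four-chambered heart (derived state '1') is shared by Taxon 7 and Taxon 8 — a synapomorphy uniting that clade.
spiracle pair III lost (derived state '0') is shared by all ingroup taxa — unites the whole ingroup.
Only Taxon 2, Taxon 3, and Taxon 6 show the derived state '1' for chelicerae fused, supporting them as a clade.
bioluminescent organ groups Taxon 6 and Taxon 8, which is incompatible with the clades supported by the remaining characters; treating it as convergent (homoplasy) costs fewer steps than any alternative tree.
calcified operculum: derived state '0' in Taxon 2 and Taxon 3 only — synapomorphy for {Taxon 2, Taxon 3}.
Most parsimonious ingroup topology: ((Taxon 7,Taxon 8),((Taxon 2,Taxon 3),Taxon 6)).
Taxon 3 and Taxon 2 form a cherry on this tree, so they are sister taxa.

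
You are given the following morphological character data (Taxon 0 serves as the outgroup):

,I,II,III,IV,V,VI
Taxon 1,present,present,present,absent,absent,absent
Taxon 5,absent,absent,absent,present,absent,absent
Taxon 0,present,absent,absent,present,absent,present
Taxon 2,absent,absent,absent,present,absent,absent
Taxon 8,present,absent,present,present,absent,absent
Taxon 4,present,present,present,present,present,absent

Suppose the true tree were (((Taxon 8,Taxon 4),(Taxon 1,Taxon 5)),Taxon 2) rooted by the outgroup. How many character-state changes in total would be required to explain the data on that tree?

Map each character onto (((Taxon 8,Taxon 4),(Taxon 1,Taxon 5)),Taxon 2) (rooted by Taxon 0) and count the minimum state changes it requires (Fitch parsimony):
I: 2; II: 2; III: 2; IV: 1; V: 1; VI: 1.
Total tree length = 9.

9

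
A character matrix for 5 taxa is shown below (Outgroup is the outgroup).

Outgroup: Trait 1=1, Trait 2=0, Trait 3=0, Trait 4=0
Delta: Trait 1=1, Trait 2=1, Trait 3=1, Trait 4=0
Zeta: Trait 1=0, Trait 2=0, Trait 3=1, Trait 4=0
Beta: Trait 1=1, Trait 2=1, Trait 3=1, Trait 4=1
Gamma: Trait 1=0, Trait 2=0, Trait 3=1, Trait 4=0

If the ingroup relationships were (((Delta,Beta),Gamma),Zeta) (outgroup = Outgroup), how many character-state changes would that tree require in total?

5

Map each character onto (((Delta,Beta),Gamma),Zeta) (rooted by Outgroup) and count the minimum state changes it requires (Fitch parsimony):
Trait 1: 2; Trait 2: 1; Trait 3: 1; Trait 4: 1.
Total tree length = 5.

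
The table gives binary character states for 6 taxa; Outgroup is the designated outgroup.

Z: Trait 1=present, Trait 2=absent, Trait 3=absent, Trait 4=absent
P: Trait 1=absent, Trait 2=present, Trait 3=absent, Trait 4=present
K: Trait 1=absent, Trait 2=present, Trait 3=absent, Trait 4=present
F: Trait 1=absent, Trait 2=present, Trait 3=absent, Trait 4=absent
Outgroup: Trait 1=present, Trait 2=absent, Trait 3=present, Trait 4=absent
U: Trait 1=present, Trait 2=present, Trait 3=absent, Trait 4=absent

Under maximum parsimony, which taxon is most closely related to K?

P

Character polarity is set by the outgroup: the derived state is whichever differs from the outgroup's state, so for Trait 1, Trait 3 the derived state is 'absent', and for the remaining characters it is 'present'.
Trait 1 (derived state 'absent') is shared by F, K, and P — a synapomorphy uniting that clade.
Trait 2 (derived state 'present') is shared by F, K, P, and U — a synapomorphy uniting that clade.
All ingroup taxa share the derived state 'absent' for Trait 3; it defines the ingroup but does not resolve relationships within it.
Only K and P show the derived state 'present' for Trait 4, supporting them as a clade.
Most parsimonious ingroup topology: ((((P,K),F),U),Z).
K and P form a cherry on this tree, so they are sister taxa.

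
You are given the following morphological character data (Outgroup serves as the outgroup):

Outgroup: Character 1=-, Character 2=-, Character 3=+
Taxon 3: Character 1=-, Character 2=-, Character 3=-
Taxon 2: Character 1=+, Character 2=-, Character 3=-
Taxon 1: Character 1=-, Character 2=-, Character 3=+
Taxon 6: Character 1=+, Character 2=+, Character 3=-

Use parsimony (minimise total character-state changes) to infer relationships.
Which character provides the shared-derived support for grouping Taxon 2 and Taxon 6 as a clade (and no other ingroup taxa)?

Character polarity is set by the outgroup: the derived state is whichever differs from the outgroup's state, so for Character 3 the derived state is '-', and for the remaining characters it is '+'.
Character 1: derived state '+' in Taxon 2 and Taxon 6 only — synapomorphy for {Taxon 2, Taxon 6}.
Character 2: derived state '+' in Taxon 6 only — an autapomorphy, so it tells us nothing about relationships among taxa.
Character 3 (derived state '-') is shared by Taxon 2, Taxon 3, and Taxon 6 — a synapomorphy uniting that clade.
Most parsimonious ingroup topology: ((Taxon 3,(Taxon 2,Taxon 6)),Taxon 1).
The clade {Taxon 2, Taxon 6} is supported by Character 1: its derived state '+' occurs in exactly those taxa and in no other taxon (including the outgroup).

Character 1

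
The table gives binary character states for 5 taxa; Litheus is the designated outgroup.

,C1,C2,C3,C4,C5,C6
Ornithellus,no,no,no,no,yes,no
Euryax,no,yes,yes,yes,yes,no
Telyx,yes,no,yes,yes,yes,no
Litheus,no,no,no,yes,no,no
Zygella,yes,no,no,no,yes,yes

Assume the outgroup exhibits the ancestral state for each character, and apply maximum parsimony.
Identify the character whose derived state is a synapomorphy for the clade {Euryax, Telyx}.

Character polarity is set by the outgroup: the derived state is whichever differs from the outgroup's state, so for C4 the derived state is 'no', and for the remaining characters it is 'yes'.
C1 groups Telyx and Zygella, which is incompatible with the clades supported by the remaining characters; treating it as convergent (homoplasy) costs fewer steps than any alternative tree.
C2 (derived state 'yes') is unique to Euryax (autapomorphy; uninformative for grouping).
C3 (derived state 'yes') is shared by Euryax and Telyx — a synapomorphy uniting that clade.
Only Ornithellus and Zygella show the derived state 'no' for C4, supporting them as a clade.
All ingroup taxa share the derived state 'yes' for C5; it defines the ingroup but does not resolve relationships within it.
C6 (derived state 'yes') is unique to Zygella (autapomorphy; uninformative for grouping).
Most parsimonious ingroup topology: ((Ornithellus,Zygella),(Euryax,Telyx)).
The clade {Euryax, Telyx} is supported by C3: its derived state 'yes' occurs in exactly those taxa and in no other taxon (including the outgroup).

C3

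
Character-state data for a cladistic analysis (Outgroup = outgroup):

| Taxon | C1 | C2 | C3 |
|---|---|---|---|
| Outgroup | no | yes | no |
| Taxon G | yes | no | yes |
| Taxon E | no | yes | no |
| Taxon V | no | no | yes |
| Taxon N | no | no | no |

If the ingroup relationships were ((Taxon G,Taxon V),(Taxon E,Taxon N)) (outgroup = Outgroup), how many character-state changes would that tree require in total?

Map each character onto ((Taxon G,Taxon V),(Taxon E,Taxon N)) (rooted by Outgroup) and count the minimum state changes it requires (Fitch parsimony):
C1: 1; C2: 2; C3: 1.
Total tree length = 4.

4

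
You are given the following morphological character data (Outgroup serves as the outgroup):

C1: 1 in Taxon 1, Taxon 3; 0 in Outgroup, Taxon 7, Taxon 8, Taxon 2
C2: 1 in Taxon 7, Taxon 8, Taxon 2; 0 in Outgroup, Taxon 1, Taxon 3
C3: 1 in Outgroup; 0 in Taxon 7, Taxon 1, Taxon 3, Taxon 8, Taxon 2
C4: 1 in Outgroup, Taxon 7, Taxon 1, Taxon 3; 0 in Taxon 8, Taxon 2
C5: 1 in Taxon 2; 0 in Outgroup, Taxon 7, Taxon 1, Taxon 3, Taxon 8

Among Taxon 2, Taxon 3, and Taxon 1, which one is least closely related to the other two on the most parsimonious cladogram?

Taxon 2

Character polarity is set by the outgroup: the derived state is whichever differs from the outgroup's state, so for C3, C4 the derived state is '0', and for the remaining characters it is '1'.
Only Taxon 1 and Taxon 3 show the derived state '1' for C1, supporting them as a clade.
Only Taxon 2, Taxon 7, and Taxon 8 show the derived state '1' for C2, supporting them as a clade.
All ingroup taxa share the derived state '0' for C3; it defines the ingroup but does not resolve relationships within it.
C4 (derived state '0') is shared by Taxon 2 and Taxon 8 — a synapomorphy uniting that clade.
C5 (derived state '1') is unique to Taxon 2 (autapomorphy; uninformative for grouping).
Most parsimonious ingroup topology: ((Taxon 7,(Taxon 8,Taxon 2)),(Taxon 1,Taxon 3)).
Taxon 1 and Taxon 3 share a more recent common ancestor with each other than either does with Taxon 2, so Taxon 2 is the least closely related of the three.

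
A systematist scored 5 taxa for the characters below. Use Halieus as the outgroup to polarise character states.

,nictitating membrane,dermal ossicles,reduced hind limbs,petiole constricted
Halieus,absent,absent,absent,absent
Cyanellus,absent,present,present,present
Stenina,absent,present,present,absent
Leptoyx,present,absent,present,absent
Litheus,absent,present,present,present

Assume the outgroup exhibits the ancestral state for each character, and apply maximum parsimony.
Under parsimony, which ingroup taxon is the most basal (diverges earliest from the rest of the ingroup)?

Leptoyx

The outgroup has state 'absent' for every character, so 'present' is the derived state throughout.
nictitating membrane (derived state 'present') is unique to Leptoyx (autapomorphy; uninformative for grouping).
Only Cyanellus, Litheus, and Stenina show the derived state 'present' for dermal ossicles, supporting them as a clade.
All ingroup taxa share the derived state 'present' for reduced hind limbs; it defines the ingroup but does not resolve relationships within it.
Only Cyanellus and Litheus show the derived state 'present' for petiole constricted, supporting them as a clade.
Most parsimonious ingroup topology: (((Cyanellus,Litheus),Stenina),Leptoyx).
Leptoyx is sister to the clade containing all other ingroup taxa, so it is the earliest-diverging (most basal) ingroup lineage.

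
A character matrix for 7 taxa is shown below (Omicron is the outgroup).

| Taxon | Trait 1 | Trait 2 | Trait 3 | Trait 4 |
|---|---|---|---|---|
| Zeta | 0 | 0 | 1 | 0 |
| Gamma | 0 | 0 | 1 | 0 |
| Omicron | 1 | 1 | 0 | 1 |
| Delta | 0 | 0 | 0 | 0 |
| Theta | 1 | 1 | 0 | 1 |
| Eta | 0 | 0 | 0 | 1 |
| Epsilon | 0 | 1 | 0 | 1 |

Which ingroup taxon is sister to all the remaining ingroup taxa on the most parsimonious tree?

Theta

Character polarity is set by the outgroup: the derived state is whichever differs from the outgroup's state, so for Trait 1, Trait 2, Trait 4 the derived state is '0', and for the remaining characters it is '1'.
Only Delta, Epsilon, Eta, Gamma, and Zeta show the derived state '0' for Trait 1, supporting them as a clade.
Trait 2 (derived state '0') is shared by Delta, Eta, Gamma, and Zeta — a synapomorphy uniting that clade.
Trait 3: derived state '1' in Gamma and Zeta only — synapomorphy for {Gamma, Zeta}.
Trait 4: derived state '0' in Delta, Gamma, and Zeta only — synapomorphy for {Delta, Gamma, Zeta}.
Most parsimonious ingroup topology: (Theta,(((Delta,(Zeta,Gamma)),Eta),Epsilon)).
Theta is sister to the clade containing all other ingroup taxa, so it is the earliest-diverging (most basal) ingroup lineage.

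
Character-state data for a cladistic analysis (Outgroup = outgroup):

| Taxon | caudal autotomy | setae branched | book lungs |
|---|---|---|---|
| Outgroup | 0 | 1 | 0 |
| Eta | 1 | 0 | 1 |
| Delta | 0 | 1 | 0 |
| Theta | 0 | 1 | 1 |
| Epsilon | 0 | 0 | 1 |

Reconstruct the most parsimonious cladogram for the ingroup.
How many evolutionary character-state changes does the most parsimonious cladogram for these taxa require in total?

Character polarity is set by the outgroup: the derived state is whichever differs from the outgroup's state, so for setae branched the derived state is '0', and for the remaining characters it is '1'.
caudal autotomy: derived state '1' in Eta only — an autapomorphy, so it tells us nothing about relationships among taxa.
setae branched (derived state '0') is shared by Epsilon and Eta — a synapomorphy uniting that clade.
Only Epsilon, Eta, and Theta show the derived state '1' for book lungs, supporting them as a clade.
Most parsimonious ingroup topology: (((Eta,Epsilon),Theta),Delta).
Changes per character on this tree: caudal autotomy: 1; setae branched: 1; book lungs: 1.
Total = 3.

3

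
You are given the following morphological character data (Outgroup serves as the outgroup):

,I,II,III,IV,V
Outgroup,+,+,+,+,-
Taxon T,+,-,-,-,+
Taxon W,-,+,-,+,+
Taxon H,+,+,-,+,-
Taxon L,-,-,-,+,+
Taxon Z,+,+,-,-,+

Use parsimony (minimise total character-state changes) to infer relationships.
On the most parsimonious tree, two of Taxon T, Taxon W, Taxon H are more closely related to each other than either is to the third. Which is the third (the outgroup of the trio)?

Taxon H

Character polarity is set by the outgroup: the derived state is whichever differs from the outgroup's state, so for I, II, III, IV the derived state is '-', and for the remaining characters it is '+'.
Only Taxon L and Taxon W show the derived state '-' for I, supporting them as a clade.
II groups Taxon L and Taxon T, which is incompatible with the clades supported by the remaining characters; treating it as convergent (homoplasy) costs fewer steps than any alternative tree.
III (derived state '-') is shared by all ingroup taxa — unites the whole ingroup.
Only Taxon T and Taxon Z show the derived state '-' for IV, supporting them as a clade.
V (derived state '+') is shared by Taxon L, Taxon T, Taxon W, and Taxon Z — a synapomorphy uniting that clade.
Most parsimonious ingroup topology: (((Taxon T,Taxon Z),(Taxon W,Taxon L)),Taxon H).
Taxon W and Taxon T share a more recent common ancestor with each other than either does with Taxon H, so Taxon H is the least closely related of the three.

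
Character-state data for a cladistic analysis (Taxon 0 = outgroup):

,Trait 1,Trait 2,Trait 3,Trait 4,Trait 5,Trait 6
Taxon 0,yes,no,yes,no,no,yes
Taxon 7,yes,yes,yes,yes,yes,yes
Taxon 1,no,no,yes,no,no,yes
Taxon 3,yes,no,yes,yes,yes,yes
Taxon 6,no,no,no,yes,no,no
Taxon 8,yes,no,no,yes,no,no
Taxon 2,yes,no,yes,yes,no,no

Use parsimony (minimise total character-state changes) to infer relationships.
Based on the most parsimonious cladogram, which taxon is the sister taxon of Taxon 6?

Character polarity is set by the outgroup: the derived state is whichever differs from the outgroup's state, so for Trait 1, Trait 3, Trait 6 the derived state is 'no', and for the remaining characters it is 'yes'.
Trait 1 (state 'no') occurs in Taxon 1 and Taxon 6 but conflicts with the nesting implied by the other characters — most parsimoniously interpreted as homoplasy.
Trait 2 (derived state 'yes') is unique to Taxon 7 (autapomorphy; uninformative for grouping).
Only Taxon 6 and Taxon 8 show the derived state 'no' for Trait 3, supporting them as a clade.
Trait 4: derived state 'yes' in Taxon 2, Taxon 3, Taxon 6, Taxon 7, and Taxon 8 only — synapomorphy for {Taxon 2, Taxon 3, Taxon 6, Taxon 7, Taxon 8}.
Trait 5: derived state 'yes' in Taxon 3 and Taxon 7 only — synapomorphy for {Taxon 3, Taxon 7}.
Trait 6 (derived state 'no') is shared by Taxon 2, Taxon 6, and Taxon 8 — a synapomorphy uniting that clade.
Most parsimonious ingroup topology: (((Taxon 7,Taxon 3),((Taxon 6,Taxon 8),Taxon 2)),Taxon 1).
Taxon 6 and Taxon 8 form a cherry on this tree, so they are sister taxa.

Taxon 8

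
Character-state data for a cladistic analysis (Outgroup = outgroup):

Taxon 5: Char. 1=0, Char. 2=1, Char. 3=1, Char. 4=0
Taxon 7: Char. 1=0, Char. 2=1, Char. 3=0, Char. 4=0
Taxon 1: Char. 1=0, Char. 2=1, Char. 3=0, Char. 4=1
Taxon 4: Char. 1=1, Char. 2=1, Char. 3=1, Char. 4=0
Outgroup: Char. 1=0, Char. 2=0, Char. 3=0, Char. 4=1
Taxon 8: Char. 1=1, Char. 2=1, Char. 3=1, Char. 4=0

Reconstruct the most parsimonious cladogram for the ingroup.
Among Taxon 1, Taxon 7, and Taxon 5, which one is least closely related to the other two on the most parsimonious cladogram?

Taxon 1

Character polarity is set by the outgroup: the derived state is whichever differs from the outgroup's state, so for Char. 4 the derived state is '0', and for the remaining characters it is '1'.
Char. 1 (derived state '1') is shared by Taxon 4 and Taxon 8 — a synapomorphy uniting that clade.
Char. 2 (derived state '1') is shared by all ingroup taxa — unites the whole ingroup.
Char. 3: derived state '1' in Taxon 4, Taxon 5, and Taxon 8 only — synapomorphy for {Taxon 4, Taxon 5, Taxon 8}.
Only Taxon 4, Taxon 5, Taxon 7, and Taxon 8 show the derived state '0' for Char. 4, supporting them as a clade.
Most parsimonious ingroup topology: ((Taxon 7,((Taxon 8,Taxon 4),Taxon 5)),Taxon 1).
Taxon 7 and Taxon 5 share a more recent common ancestor with each other than either does with Taxon 1, so Taxon 1 is the least closely related of the three.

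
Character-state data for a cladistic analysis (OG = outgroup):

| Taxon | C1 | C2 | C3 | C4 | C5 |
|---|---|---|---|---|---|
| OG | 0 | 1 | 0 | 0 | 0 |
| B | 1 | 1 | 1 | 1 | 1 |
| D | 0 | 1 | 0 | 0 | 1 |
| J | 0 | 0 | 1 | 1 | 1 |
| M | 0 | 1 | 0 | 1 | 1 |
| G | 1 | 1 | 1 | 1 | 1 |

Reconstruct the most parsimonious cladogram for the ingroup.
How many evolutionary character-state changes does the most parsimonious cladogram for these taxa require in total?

5

Character polarity is set by the outgroup: the derived state is whichever differs from the outgroup's state, so for C2 the derived state is '0', and for the remaining characters it is '1'.
C1 (derived state '1') is shared by B and G — a synapomorphy uniting that clade.
C2: derived state '0' in J only — an autapomorphy, so it tells us nothing about relationships among taxa.
Only B, G, and J show the derived state '1' for C3, supporting them as a clade.
C4: derived state '1' in B, G, J, and M only — synapomorphy for {B, G, J, M}.
C5 (derived state '1') is shared by all ingroup taxa — unites the whole ingroup.
Most parsimonious ingroup topology: ((((B,G),J),M),D).
Changes per character on this tree: C1: 1; C2: 1; C3: 1; C4: 1; C5: 1.
Total = 5.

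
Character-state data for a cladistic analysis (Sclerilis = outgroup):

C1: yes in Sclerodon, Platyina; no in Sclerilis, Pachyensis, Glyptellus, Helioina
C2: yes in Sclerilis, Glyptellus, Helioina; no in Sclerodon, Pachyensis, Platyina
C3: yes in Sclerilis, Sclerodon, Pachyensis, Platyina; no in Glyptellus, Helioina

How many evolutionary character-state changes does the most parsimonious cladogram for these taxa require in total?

Character polarity is set by the outgroup: the derived state is whichever differs from the outgroup's state, so for C2, C3 the derived state is 'no', and for the remaining characters it is 'yes'.
C1 (derived state 'yes') is shared by Platyina and Sclerodon — a synapomorphy uniting that clade.
Only Pachyensis, Platyina, and Sclerodon show the derived state 'no' for C2, supporting them as a clade.
Only Glyptellus and Helioina show the derived state 'no' for C3, supporting them as a clade.
Most parsimonious ingroup topology: (((Sclerodon,Platyina),Pachyensis),(Glyptellus,Helioina)).
Changes per character on this tree: C1: 1; C2: 1; C3: 1.
Total = 3.

3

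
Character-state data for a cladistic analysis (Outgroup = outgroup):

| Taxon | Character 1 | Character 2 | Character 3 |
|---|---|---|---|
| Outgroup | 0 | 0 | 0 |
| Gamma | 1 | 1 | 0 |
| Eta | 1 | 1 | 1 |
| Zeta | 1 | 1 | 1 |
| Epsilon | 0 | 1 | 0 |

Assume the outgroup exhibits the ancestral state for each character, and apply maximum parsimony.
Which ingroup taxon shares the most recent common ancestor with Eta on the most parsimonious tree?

Zeta

The outgroup has state '0' for every character, so '1' is the derived state throughout.
Only Eta, Gamma, and Zeta show the derived state '1' for Character 1, supporting them as a clade.
Character 2 (derived state '1') is shared by all ingroup taxa — unites the whole ingroup.
Character 3: derived state '1' in Eta and Zeta only — synapomorphy for {Eta, Zeta}.
Most parsimonious ingroup topology: ((Gamma,(Eta,Zeta)),Epsilon).
Eta and Zeta form a cherry on this tree, so they are sister taxa.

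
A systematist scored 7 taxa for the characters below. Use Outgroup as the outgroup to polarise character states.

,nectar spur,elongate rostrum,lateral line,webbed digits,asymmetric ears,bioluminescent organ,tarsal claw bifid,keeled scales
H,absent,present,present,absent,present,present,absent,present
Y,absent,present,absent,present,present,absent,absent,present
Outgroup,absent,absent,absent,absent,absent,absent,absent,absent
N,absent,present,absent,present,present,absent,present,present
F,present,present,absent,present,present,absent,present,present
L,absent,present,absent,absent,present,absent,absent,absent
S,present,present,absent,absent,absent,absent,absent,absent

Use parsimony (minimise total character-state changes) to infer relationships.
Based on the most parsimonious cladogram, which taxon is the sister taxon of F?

N

The outgroup has state 'absent' for every character, so 'present' is the derived state throughout.
nectar spur (state 'present') occurs in F and S but conflicts with the nesting implied by the other characters — most parsimoniously interpreted as homoplasy.
elongate rostrum (derived state 'present') is shared by all ingroup taxa — unites the whole ingroup.
lateral line (derived state 'present') is unique to H (autapomorphy; uninformative for grouping).
Only F, N, and Y show the derived state 'present' for webbed digits, supporting them as a clade.
Only F, H, L, N, and Y show the derived state 'present' for asymmetric ears, supporting them as a clade.
bioluminescent organ: derived state 'present' in H only — an autapomorphy, so it tells us nothing about relationships among taxa.
tarsal claw bifid (derived state 'present') is shared by F and N — a synapomorphy uniting that clade.
Only F, H, N, and Y show the derived state 'present' for keeled scales, supporting them as a clade.
Most parsimonious ingroup topology: (((((F,N),Y),H),L),S).
F and N form a cherry on this tree, so they are sister taxa.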